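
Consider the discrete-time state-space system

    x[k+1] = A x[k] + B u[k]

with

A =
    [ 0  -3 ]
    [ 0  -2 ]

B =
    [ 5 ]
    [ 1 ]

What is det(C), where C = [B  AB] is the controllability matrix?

AB = [[-3], [-2]]
Controllability matrix C = [B  AB] = [[5, -3], [1, -2]]
det(C) = 5·(-2) - (-3)·1 = -10 - (-3) = -7
Since det(C) ≠ 0, rank(C) = 2 and the system is completely controllable.

-7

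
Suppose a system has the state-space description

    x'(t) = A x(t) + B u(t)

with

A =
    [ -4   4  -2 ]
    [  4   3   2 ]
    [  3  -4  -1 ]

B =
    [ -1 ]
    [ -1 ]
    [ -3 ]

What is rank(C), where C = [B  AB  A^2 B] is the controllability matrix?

AB = [[6], [-13], [4]]
A^2B = [[-84], [-7], [66]]
Controllability matrix C = [B  AB  A^2B] = [[-1, 6, -84], [-1, -13, -7], [-3, 4, 66]]
det(C) = (-1)·((-13)·66 - (-7)·4) - 6·((-1)·66 - (-7)·(-3)) + (-84)·((-1)·4 - (-13)·(-3)) = (-1)·(-830) - 6·(-87) + (-84)·(-43) = 4964 ≠ 0, so rank(C) = 3.
rank(C) = 3 = n, so the pair (A, B) is completely controllable.

3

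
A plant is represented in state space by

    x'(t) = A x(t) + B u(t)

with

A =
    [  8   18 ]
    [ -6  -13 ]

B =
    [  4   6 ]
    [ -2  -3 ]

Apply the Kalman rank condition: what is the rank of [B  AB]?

1

AB = [[-4, -6], [2, 3]]
Controllability matrix C = [B  AB] = [[4, 6, -4, -6], [-2, -3, 2, 3]]
Every column of C is a scalar multiple of column 1 = [4, -2] (multipliers 1, 3/2, -1, -3/2), so the columns span a one-dimensional space.
C ≠ 0, hence rank(C) = 1.
rank(C) = 1 < n = 2, so the pair (A, B) is not completely controllable.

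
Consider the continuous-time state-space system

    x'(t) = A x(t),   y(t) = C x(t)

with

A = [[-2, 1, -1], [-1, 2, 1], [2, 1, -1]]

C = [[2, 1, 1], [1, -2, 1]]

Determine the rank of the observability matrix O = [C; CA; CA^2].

3

CA = [[-3, 5, -2], [2, -2, -4]]
CA^2 = [[-3, 5, 10], [-10, -6, 0]]
Observability matrix O = [C; CA; CA^2] = [[2, 1, 1], [1, -2, 1], [-3, 5, -2], [2, -2, -4], [-3, 5, 10], [-10, -6, 0]]
Take the 3×3 submatrix of O formed by rows 1, 2, 3: [[2, 1, 1], [1, -2, 1], [-3, 5, -2]]. Its determinant is 2·((-2)·(-2) - 1·5) - 1·(1·(-2) - 1·(-3)) + 1·(1·5 - (-2)·(-3)) = 2·(-1) - 1·1 + 1·(-1) = -4 ≠ 0.
So rank(O) ≥ 3; since O has 3 columns, rank(O) = 3.
rank(O) = 3 = n, so the pair (A, C) is completely observable.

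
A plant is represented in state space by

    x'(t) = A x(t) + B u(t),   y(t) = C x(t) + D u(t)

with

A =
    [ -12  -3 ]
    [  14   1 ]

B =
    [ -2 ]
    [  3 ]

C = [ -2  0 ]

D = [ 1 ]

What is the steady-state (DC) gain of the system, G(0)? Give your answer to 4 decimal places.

G(0) = C(-A)^{-1}B + D = -C A^{-1} B + D.
det A = 30, so A^{-1} = (1/30)·adj(A) = [[1/30, 1/10], [-7/15, -2/5]]
A^{-1} B = [7/30, -4/15]^T
C A^{-1} B = -7/15
G(0) = D - C A^{-1} B = 1 - (-7/15) = 22/15 ≈ 1.4667

1.4667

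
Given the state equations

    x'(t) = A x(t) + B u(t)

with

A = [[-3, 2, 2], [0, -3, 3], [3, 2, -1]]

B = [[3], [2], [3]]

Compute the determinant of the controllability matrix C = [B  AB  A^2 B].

AB = [[1], [3], [10]]
A^2B = [[23], [21], [-1]]
Controllability matrix C = [B  AB  A^2B] = [[3, 1, 23], [2, 3, 21], [3, 10, -1]]
Expanding along the first row, det(C) = 3·(3·(-1) - 21·10) - 1·(2·(-1) - 21·3) + 23·(2·10 - 3·3) = 3·(-213) - 1·(-65) + 23·11 = -321
Since det(C) ≠ 0, rank(C) = 3 and the system is completely controllable.

-321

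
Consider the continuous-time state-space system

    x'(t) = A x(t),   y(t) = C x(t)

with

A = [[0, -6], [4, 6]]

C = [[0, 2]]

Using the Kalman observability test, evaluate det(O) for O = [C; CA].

CA = [[8, 12]]
Observability matrix O = [C; CA] = [[0, 2], [8, 12]]
det(O) = 0·12 - 2·8 = 0 - 16 = -16
Since det(O) ≠ 0, rank(O) = 2 and the system is completely observable.

-16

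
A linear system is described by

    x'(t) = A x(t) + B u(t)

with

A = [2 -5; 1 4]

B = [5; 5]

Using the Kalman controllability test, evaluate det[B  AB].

AB = [[-15], [25]]
Controllability matrix C = [B  AB] = [[5, -15], [5, 25]]
det(C) = 5·25 - (-15)·5 = 125 - (-75) = 200
Since det(C) ≠ 0, rank(C) = 2 and the system is completely controllable.

200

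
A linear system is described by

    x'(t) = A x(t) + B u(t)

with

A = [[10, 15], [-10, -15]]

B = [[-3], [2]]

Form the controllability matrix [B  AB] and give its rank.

1

AB = [[0], [0]]
Controllability matrix C = [B  AB] = [[-3, 0], [2, 0]]
Every column of C is a scalar multiple of column 1 = [-3, 2] (multipliers 1, 0), so the columns span a one-dimensional space.
C ≠ 0, hence rank(C) = 1.
rank(C) = 1 < n = 2, so the pair (A, B) is not completely controllable.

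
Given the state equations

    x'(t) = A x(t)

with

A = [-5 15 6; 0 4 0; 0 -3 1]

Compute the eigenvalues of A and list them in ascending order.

-5, 1, 4

det(sI - A) = s^3 - (tr A)s^2 + (M11 + M22 + M33)s - det A, where Mii is the 2×2 principal minor of A obtained by deleting row i and column i.
tr A = (-5) + 4 + 1 = 0; M11 = 4·1 - 0·(-3) = 4 - 0 = 4; M22 = (-5)·1 - 6·0 = -5 - 0 = -5; M33 = (-5)·4 - 15·0 = -20 - 0 = -20; sum of minors = -21.
det A = (-5)·(4·1 - 0·(-3)) - 15·(0·1 - 0·0) + 6·(0·(-3) - 4·0) = (-5)·4 - 15·0 + 6·0 = -20.
So p(s) = det(sI - A) = s^3 - 21s + 20.
Rational-root test: any integer root divides 20. Testing small divisors, s = 1 works: p(1) = 1 + 0 + (-21) + 20 = 0, so (s - 1) is a factor.
Dividing, p(s) = (s - 1)(s^2 + s - 20).
Factor s^2 + s - 20: two numbers with sum -1 and product -20 are 4 and -5, so s^2 + s - 20 = (s - 4)(s + 5).
Hence p(s) = (s - 4) (s - 1) (s + 5), with roots -5, 1, 4.
At least one eigenvalue has non-negative real part, so the system is not asymptotically stable.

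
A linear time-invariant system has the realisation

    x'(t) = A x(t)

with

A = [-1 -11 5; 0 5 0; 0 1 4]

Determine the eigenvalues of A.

det(sI - A) = s^3 - (tr A)s^2 + (M11 + M22 + M33)s - det A, where Mii is the 2×2 principal minor of A obtained by deleting row i and column i.
tr A = (-1) + 5 + 4 = 8; M11 = 5·4 - 0·1 = 20 - 0 = 20; M22 = (-1)·4 - 5·0 = -4 - 0 = -4; M33 = (-1)·5 - (-11)·0 = -5 - 0 = -5; sum of minors = 11.
det A = (-1)·(5·4 - 0·1) - (-11)·(0·4 - 0·0) + 5·(0·1 - 5·0) = (-1)·20 - (-11)·0 + 5·0 = -20.
So p(s) = det(sI - A) = s^3 - 8s^2 + 11s + 20.
Rational-root test: any integer root divides 20. Testing small divisors, s = -1 works: p(-1) = -1 + (-8) + (-11) + 20 = 0, so (s + 1) is a factor.
Dividing, p(s) = (s + 1)(s^2 - 9s + 20).
Factor s^2 - 9s + 20: two numbers with sum 9 and product 20 are 5 and 4, so s^2 - 9s + 20 = (s - 5)(s - 4).
Hence p(s) = (s - 5) (s - 4) (s + 1), with roots -1, 4, 5.
At least one eigenvalue has non-negative real part, so the system is not asymptotically stable.

-1, 4, 5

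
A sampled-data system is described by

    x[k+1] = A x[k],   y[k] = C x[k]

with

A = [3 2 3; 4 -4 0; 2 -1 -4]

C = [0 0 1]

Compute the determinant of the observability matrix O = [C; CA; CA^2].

18

CA = [[2, -1, -4]]
CA^2 = [[-6, 12, 22]]
Observability matrix O = [C; CA; CA^2] = [[0, 0, 1], [2, -1, -4], [-6, 12, 22]]
Expanding along the first row, det(O) = 0·((-1)·22 - (-4)·12) - 0·(2·22 - (-4)·(-6)) + 1·(2·12 - (-1)·(-6)) = 0·26 - 0·20 + 1·18 = 18
Since det(O) ≠ 0, rank(O) = 3 and the system is completely observable.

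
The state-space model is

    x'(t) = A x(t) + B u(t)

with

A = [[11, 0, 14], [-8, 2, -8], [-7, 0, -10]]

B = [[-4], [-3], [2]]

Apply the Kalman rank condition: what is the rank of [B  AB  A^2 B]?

2

AB = [[-16], [10], [8]]
A^2B = [[-64], [84], [32]]
Controllability matrix C = [B  AB  A^2B] = [[-4, -16, -64], [-3, 10, 84], [2, 8, 32]]
The rows r1, r2, r3 of C are linearly dependent: r1 + 2·r3 = 0 (check each entry), so rank(C) ≤ 2.
The 2×2 minor from rows 1, 2, columns 1, 2 is (-4)·10 - (-16)·(-3) = -40 - 48 = -88 ≠ 0, so rank(C) = 2.
rank(C) = 2 < n = 3, so the pair (A, B) is not completely controllable.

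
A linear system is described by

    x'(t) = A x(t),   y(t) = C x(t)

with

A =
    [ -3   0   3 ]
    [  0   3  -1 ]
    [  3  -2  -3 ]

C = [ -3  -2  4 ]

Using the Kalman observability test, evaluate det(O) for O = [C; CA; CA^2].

CA = [[21, -14, -19]]
CA^2 = [[-120, -4, 134]]
Observability matrix O = [C; CA; CA^2] = [[-3, -2, 4], [21, -14, -19], [-120, -4, 134]]
Expanding along the first row, det(O) = (-3)·((-14)·134 - (-19)·(-4)) - (-2)·(21·134 - (-19)·(-120)) + 4·(21·(-4) - (-14)·(-120)) = (-3)·(-1952) - (-2)·534 + 4·(-1764) = -132
Since det(O) ≠ 0, rank(O) = 3 and the system is completely observable.

-132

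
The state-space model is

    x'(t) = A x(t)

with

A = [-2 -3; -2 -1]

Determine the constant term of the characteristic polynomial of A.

For a 2×2 matrix, det(sI - A) = s^2 - (tr A)s + det A.
tr A = -3, det A = -4.
So p(s) = s^2 + 3s - 4.
The constant term is -4.

-4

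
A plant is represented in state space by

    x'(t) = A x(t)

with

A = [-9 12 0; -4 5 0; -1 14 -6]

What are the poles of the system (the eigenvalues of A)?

-6, -3, -1

det(sI - A) = s^3 - (tr A)s^2 + (M11 + M22 + M33)s - det A, where Mii is the 2×2 principal minor of A obtained by deleting row i and column i.
tr A = (-9) + 5 + (-6) = -10; M11 = 5·(-6) - 0·14 = -30 - 0 = -30; M22 = (-9)·(-6) - 0·(-1) = 54 - 0 = 54; M33 = (-9)·5 - 12·(-4) = -45 - (-48) = 3; sum of minors = 27.
det A = (-9)·(5·(-6) - 0·14) - 12·((-4)·(-6) - 0·(-1)) + 0·((-4)·14 - 5·(-1)) = (-9)·(-30) - 12·24 + 0·(-51) = -18.
So p(s) = det(sI - A) = s^3 + 10s^2 + 27s + 18.
Rational-root test: any integer root divides 18. Testing small divisors, s = -1 works: p(-1) = -1 + 10 + (-27) + 18 = 0, so (s + 1) is a factor.
Dividing, p(s) = (s + 1)(s^2 + 9s + 18).
Factor s^2 + 9s + 18: two numbers with sum -9 and product 18 are -3 and -6, so s^2 + 9s + 18 = (s + 3)(s + 6).
Hence p(s) = (s + 1) (s + 3) (s + 6), with roots -6, -3, -1.
All eigenvalues have negative real part, so the system is asymptotically stable.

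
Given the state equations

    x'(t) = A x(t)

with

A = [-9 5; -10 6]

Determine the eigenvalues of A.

-4, 1

det(sI - A) = s^2 - (tr A)s + det A, with tr A = (-9) + 6 = -3 and det A = (-9)·6 - 5·(-10) = -54 - (-50) = -4.
So p(s) = det(sI - A) = s^2 + 3s - 4.
Factor s^2 + 3s - 4: two numbers with sum -3 and product -4 are 1 and -4, so s^2 + 3s - 4 = (s - 1)(s + 4).
Hence p(s) = (s - 1) (s + 4), with roots -4, 1.
At least one eigenvalue has non-negative real part, so the system is not asymptotically stable.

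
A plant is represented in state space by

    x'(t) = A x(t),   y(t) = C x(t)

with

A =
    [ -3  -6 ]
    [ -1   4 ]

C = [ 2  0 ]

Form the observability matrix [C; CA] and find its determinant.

CA = [[-6, -12]]
Observability matrix O = [C; CA] = [[2, 0], [-6, -12]]
det(O) = 2·(-12) - 0·(-6) = -24 - 0 = -24
Since det(O) ≠ 0, rank(O) = 2 and the system is completely observable.

-24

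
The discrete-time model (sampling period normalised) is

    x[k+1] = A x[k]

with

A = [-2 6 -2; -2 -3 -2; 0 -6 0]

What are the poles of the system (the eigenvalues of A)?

det(zI - A) = z^3 - (tr A)z^2 + (M11 + M22 + M33)z - det A, where Mii is the 2×2 principal minor of A obtained by deleting row i and column i.
tr A = (-2) + (-3) + 0 = -5; M11 = (-3)·0 - (-2)·(-6) = 0 - 12 = -12; M22 = (-2)·0 - (-2)·0 = 0 - 0 = 0; M33 = (-2)·(-3) - 6·(-2) = 6 - (-12) = 18; sum of minors = 6.
det A = (-2)·((-3)·0 - (-2)·(-6)) - 6·((-2)·0 - (-2)·0) + (-2)·((-2)·(-6) - (-3)·0) = (-2)·(-12) - 6·0 + (-2)·12 = 0.
So p(z) = det(zI - A) = z^3 + 5z^2 + 6z.
The constant term is 0, so p(z) = z(z^2 + 5z + 6).
Factor z^2 + 5z + 6: two numbers with sum -5 and product 6 are -2 and -3, so z^2 + 5z + 6 = (z + 2)(z + 3).
Hence p(z) = z (z + 2) (z + 3), with roots -3, -2, 0.

-3, -2, 0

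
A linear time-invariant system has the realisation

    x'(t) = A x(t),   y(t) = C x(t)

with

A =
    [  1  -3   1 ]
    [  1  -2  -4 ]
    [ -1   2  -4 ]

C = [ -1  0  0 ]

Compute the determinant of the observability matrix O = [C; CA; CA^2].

32

CA = [[-1, 3, -1]]
CA^2 = [[3, -5, -9]]
Observability matrix O = [C; CA; CA^2] = [[-1, 0, 0], [-1, 3, -1], [3, -5, -9]]
Expanding along the first row, det(O) = (-1)·(3·(-9) - (-1)·(-5)) - 0·((-1)·(-9) - (-1)·3) + 0·((-1)·(-5) - 3·3) = (-1)·(-32) - 0·12 + 0·(-4) = 32
Since det(O) ≠ 0, rank(O) = 3 and the system is completely observable.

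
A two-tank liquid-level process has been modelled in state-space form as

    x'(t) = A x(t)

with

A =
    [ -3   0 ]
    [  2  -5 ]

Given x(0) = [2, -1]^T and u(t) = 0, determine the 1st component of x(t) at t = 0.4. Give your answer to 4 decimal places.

0.6024

det(sI - A) = s^2 - (tr A)s + det A, with tr A = (-3) + (-5) = -8 and det A = (-3)·(-5) - 0·2 = 15 - 0 = 15.
So p(s) = det(sI - A) = s^2 + 8s + 15.
Factor s^2 + 8s + 15: two numbers with sum -8 and product 15 are -3 and -5, so s^2 + 8s + 15 = (s + 3)(s + 5).
Hence p(s) = (s + 3) (s + 5), with roots -5, -3.
The eigenvalues -5, -3 are distinct and real, so A is diagonalisable and x(t) = e^{At} x(0) = V diag(e^{λ_i t}) V^{-1} x(0), where the columns of V are the eigenvectors.
λ = -5: A - (-5)I = [[2, 0], [2, 0]]. Row 1 gives 2·v1 + 0·v2 = 0, so take v_1 = [0, 1]^T.
λ = -3: A - (-3)I = [[0, 0], [2, -2]]. Row 2 gives 2·v1 + (-2)·v2 = 0, so take v_2 = [1, 1]^T.
V = [v_1 v_2] = [[0, 1], [1, 1]] has det V = -1, so V^{-1} = adj(V)/det V = [[-1, 1], [1, 0]].
Modal coordinates z(0) = V^{-1} x(0): (-1)·2 + 1·(-1) = -3; 1·2 + 0·(-1) = 2; so z(0) = [-3, 2]^T.
x_1(t) = Σ_i (v_i)_1 · z_i(0) · e^{λ_i t} (row 1 of V times the modal terms).
x_1(0.4) = 0·(-3)·e^{-5·0.4} + 1·2·e^{-3·0.4} = 0·0.135335 + 2·0.301194 = 0.6024.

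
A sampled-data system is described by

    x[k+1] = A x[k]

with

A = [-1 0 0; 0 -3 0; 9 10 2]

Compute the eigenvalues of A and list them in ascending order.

det(zI - A) = z^3 - (tr A)z^2 + (M11 + M22 + M33)z - det A, where Mii is the 2×2 principal minor of A obtained by deleting row i and column i.
tr A = (-1) + (-3) + 2 = -2; M11 = (-3)·2 - 0·10 = -6 - 0 = -6; M22 = (-1)·2 - 0·9 = -2 - 0 = -2; M33 = (-1)·(-3) - 0·0 = 3 - 0 = 3; sum of minors = -5.
det A = (-1)·((-3)·2 - 0·10) - 0·(0·2 - 0·9) + 0·(0·10 - (-3)·9) = (-1)·(-6) - 0·0 + 0·27 = 6.
So p(z) = det(zI - A) = z^3 + 2z^2 - 5z - 6.
Rational-root test: any integer root divides -6. Testing small divisors, z = -1 works: p(-1) = -1 + 2 + 5 + (-6) = 0, so (z + 1) is a factor.
Dividing, p(z) = (z + 1)(z^2 + z - 6).
Factor z^2 + z - 6: two numbers with sum -1 and product -6 are 2 and -3, so z^2 + z - 6 = (z - 2)(z + 3).
Hence p(z) = (z - 2) (z + 1) (z + 3), with roots -3, -1, 2.

-3, -1, 2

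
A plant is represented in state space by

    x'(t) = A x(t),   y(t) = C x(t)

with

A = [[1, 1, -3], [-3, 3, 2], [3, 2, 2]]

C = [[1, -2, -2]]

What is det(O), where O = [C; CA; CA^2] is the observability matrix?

CA = [[1, -9, -11]]
CA^2 = [[-5, -48, -43]]
Observability matrix O = [C; CA; CA^2] = [[1, -2, -2], [1, -9, -11], [-5, -48, -43]]
Expanding along the first row, det(O) = 1·((-9)·(-43) - (-11)·(-48)) - (-2)·(1·(-43) - (-11)·(-5)) + (-2)·(1·(-48) - (-9)·(-5)) = 1·(-141) - (-2)·(-98) + (-2)·(-93) = -151
Since det(O) ≠ 0, rank(O) = 3 and the system is completely observable.

-151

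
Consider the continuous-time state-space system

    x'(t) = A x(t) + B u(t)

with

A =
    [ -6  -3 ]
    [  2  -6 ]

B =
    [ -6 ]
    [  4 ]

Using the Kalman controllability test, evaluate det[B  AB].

120

AB = [[24], [-36]]
Controllability matrix C = [B  AB] = [[-6, 24], [4, -36]]
det(C) = (-6)·(-36) - 24·4 = 216 - 96 = 120
Since det(C) ≠ 0, rank(C) = 2 and the system is completely controllable.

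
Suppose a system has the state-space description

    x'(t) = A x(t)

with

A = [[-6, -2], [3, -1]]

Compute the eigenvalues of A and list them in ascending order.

det(sI - A) = s^2 - (tr A)s + det A, with tr A = (-6) + (-1) = -7 and det A = (-6)·(-1) - (-2)·3 = 6 - (-6) = 12.
So p(s) = det(sI - A) = s^2 + 7s + 12.
Factor s^2 + 7s + 12: two numbers with sum -7 and product 12 are -3 and -4, so s^2 + 7s + 12 = (s + 3)(s + 4).
Hence p(s) = (s + 3) (s + 4), with roots -4, -3.
All eigenvalues have negative real part, so the system is asymptotically stable.

-4, -3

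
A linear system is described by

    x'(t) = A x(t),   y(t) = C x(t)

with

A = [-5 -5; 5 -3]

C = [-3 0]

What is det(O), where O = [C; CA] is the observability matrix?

CA = [[15, 15]]
Observability matrix O = [C; CA] = [[-3, 0], [15, 15]]
det(O) = (-3)·15 - 0·15 = -45 - 0 = -45
Since det(O) ≠ 0, rank(O) = 2 and the system is completely observable.

-45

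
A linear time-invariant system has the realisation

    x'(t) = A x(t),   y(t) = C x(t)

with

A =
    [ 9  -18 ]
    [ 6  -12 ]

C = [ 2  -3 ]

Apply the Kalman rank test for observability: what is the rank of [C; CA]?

CA = [[0, 0]]
Observability matrix O = [C; CA] = [[2, -3], [0, 0]]
Every row of O is a scalar multiple of row 1 = [2, -3] (multipliers 1, 0), so the rows span a one-dimensional space.
O ≠ 0, hence rank(O) = 1.
rank(O) = 1 < n = 2, so the pair (A, C) is not completely observable.

1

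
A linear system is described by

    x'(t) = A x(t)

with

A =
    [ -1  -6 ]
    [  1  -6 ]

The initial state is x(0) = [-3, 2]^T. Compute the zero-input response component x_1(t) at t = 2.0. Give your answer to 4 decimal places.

det(sI - A) = s^2 - (tr A)s + det A, with tr A = (-1) + (-6) = -7 and det A = (-1)·(-6) - (-6)·1 = 6 - (-6) = 12.
So p(s) = det(sI - A) = s^2 + 7s + 12.
Factor s^2 + 7s + 12: two numbers with sum -7 and product 12 are -3 and -4, so s^2 + 7s + 12 = (s + 3)(s + 4).
Hence p(s) = (s + 3) (s + 4), with roots -4, -3.
The eigenvalues -4, -3 are distinct and real, so A is diagonalisable and x(t) = e^{At} x(0) = V diag(e^{λ_i t}) V^{-1} x(0), where the columns of V are the eigenvectors.
λ = -4: A - (-4)I = [[3, -6], [1, -2]]. Row 1 gives 3·v1 + (-6)·v2 = 0, so take v_1 = [2, 1]^T.
λ = -3: A - (-3)I = [[2, -6], [1, -3]]. Row 1 gives 2·v1 + (-6)·v2 = 0, so take v_2 = [3, 1]^T.
V = [v_1 v_2] = [[2, 3], [1, 1]] has det V = -1, so V^{-1} = adj(V)/det V = [[-1, 3], [1, -2]].
Modal coordinates z(0) = V^{-1} x(0): (-1)·(-3) + 3·2 = 9; 1·(-3) + (-2)·2 = -7; so z(0) = [9, -7]^T.
x_1(t) = Σ_i (v_i)_1 · z_i(0) · e^{λ_i t} (row 1 of V times the modal terms).
x_1(2.0) = 2·9·e^{-4·2.0} + 3·(-7)·e^{-3·2.0} = 18·0.000335 + (-21)·0.002479 = -0.0460.

-0.0460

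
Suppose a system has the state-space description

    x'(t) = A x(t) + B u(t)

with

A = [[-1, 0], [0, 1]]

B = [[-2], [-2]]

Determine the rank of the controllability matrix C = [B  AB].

AB = [[2], [-2]]
Controllability matrix C = [B  AB] = [[-2, 2], [-2, -2]]
det(C) = (-2)·(-2) - 2·(-2) = 4 - (-4) = 8 ≠ 0, so rank(C) = 2.
rank(C) = 2 = n, so the pair (A, B) is completely controllable.

2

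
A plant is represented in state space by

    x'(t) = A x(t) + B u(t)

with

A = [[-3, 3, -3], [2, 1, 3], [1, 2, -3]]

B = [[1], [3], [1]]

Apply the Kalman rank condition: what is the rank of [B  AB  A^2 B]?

AB = [[3], [8], [4]]
A^2B = [[3], [26], [7]]
Controllability matrix C = [B  AB  A^2B] = [[1, 3, 3], [3, 8, 26], [1, 4, 7]]
det(C) = 1·(8·7 - 26·4) - 3·(3·7 - 26·1) + 3·(3·4 - 8·1) = 1·(-48) - 3·(-5) + 3·4 = -21 ≠ 0, so rank(C) = 3.
rank(C) = 3 = n, so the pair (A, B) is completely controllable.

3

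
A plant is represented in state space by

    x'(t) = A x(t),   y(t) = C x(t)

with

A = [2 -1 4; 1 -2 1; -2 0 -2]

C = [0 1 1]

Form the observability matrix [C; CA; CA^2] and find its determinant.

CA = [[-1, -2, -1]]
CA^2 = [[-2, 5, -4]]
Observability matrix O = [C; CA; CA^2] = [[0, 1, 1], [-1, -2, -1], [-2, 5, -4]]
Expanding along the first row, det(O) = 0·((-2)·(-4) - (-1)·5) - 1·((-1)·(-4) - (-1)·(-2)) + 1·((-1)·5 - (-2)·(-2)) = 0·13 - 1·2 + 1·(-9) = -11
Since det(O) ≠ 0, rank(O) = 3 and the system is completely observable.

-11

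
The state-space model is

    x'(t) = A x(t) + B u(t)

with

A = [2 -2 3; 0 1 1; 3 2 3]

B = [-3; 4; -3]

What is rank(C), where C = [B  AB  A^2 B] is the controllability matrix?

3

AB = [[-23], [1], [-10]]
A^2B = [[-78], [-9], [-97]]
Controllability matrix C = [B  AB  A^2B] = [[-3, -23, -78], [4, 1, -9], [-3, -10, -97]]
det(C) = (-3)·(1·(-97) - (-9)·(-10)) - (-23)·(4·(-97) - (-9)·(-3)) + (-78)·(4·(-10) - 1·(-3)) = (-3)·(-187) - (-23)·(-415) + (-78)·(-37) = -6098 ≠ 0, so rank(C) = 3.
rank(C) = 3 = n, so the pair (A, B) is completely controllable.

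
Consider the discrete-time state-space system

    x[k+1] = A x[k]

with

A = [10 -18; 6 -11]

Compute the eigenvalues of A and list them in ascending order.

-2, 1

det(zI - A) = z^2 - (tr A)z + det A, with tr A = 10 + (-11) = -1 and det A = 10·(-11) - (-18)·6 = -110 - (-108) = -2.
So p(z) = det(zI - A) = z^2 + z - 2.
Factor z^2 + z - 2: two numbers with sum -1 and product -2 are 1 and -2, so z^2 + z - 2 = (z - 1)(z + 2).
Hence p(z) = (z - 1) (z + 2), with roots -2, 1.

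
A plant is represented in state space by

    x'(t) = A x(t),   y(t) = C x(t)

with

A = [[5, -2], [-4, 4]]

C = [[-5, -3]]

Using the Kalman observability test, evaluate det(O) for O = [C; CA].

CA = [[-13, -2]]
Observability matrix O = [C; CA] = [[-5, -3], [-13, -2]]
det(O) = (-5)·(-2) - (-3)·(-13) = 10 - 39 = -29
Since det(O) ≠ 0, rank(O) = 2 and the system is completely observable.

-29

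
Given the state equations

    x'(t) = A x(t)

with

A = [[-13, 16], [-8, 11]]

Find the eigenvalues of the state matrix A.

-5, 3

det(sI - A) = s^2 - (tr A)s + det A, with tr A = (-13) + 11 = -2 and det A = (-13)·11 - 16·(-8) = -143 - (-128) = -15.
So p(s) = det(sI - A) = s^2 + 2s - 15.
Factor s^2 + 2s - 15: two numbers with sum -2 and product -15 are 3 and -5, so s^2 + 2s - 15 = (s - 3)(s + 5).
Hence p(s) = (s - 3) (s + 5), with roots -5, 3.
At least one eigenvalue has non-negative real part, so the system is not asymptotically stable.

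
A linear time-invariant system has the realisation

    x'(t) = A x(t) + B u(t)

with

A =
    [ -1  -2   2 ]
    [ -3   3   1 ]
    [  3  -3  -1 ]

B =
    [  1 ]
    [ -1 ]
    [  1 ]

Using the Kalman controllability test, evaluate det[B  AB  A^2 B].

0

AB = [[3], [-5], [5]]
A^2B = [[17], [-19], [19]]
Controllability matrix C = [B  AB  A^2B] = [[1, 3, 17], [-1, -5, -19], [1, 5, 19]]
Expanding along the first row, det(C) = 1·((-5)·19 - (-19)·5) - 3·((-1)·19 - (-19)·1) + 17·((-1)·5 - (-5)·1) = 1·0 - 3·0 + 17·0 = 0
Since det(C) = 0, rank(C) < 3 and the system is not completely controllable.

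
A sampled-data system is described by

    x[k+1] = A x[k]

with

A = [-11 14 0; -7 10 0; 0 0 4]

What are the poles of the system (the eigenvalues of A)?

-4, 3, 4

det(zI - A) = z^3 - (tr A)z^2 + (M11 + M22 + M33)z - det A, where Mii is the 2×2 principal minor of A obtained by deleting row i and column i.
tr A = (-11) + 10 + 4 = 3; M11 = 10·4 - 0·0 = 40 - 0 = 40; M22 = (-11)·4 - 0·0 = -44 - 0 = -44; M33 = (-11)·10 - 14·(-7) = -110 - (-98) = -12; sum of minors = -16.
det A = (-11)·(10·4 - 0·0) - 14·((-7)·4 - 0·0) + 0·((-7)·0 - 10·0) = (-11)·40 - 14·(-28) + 0·0 = -48.
So p(z) = det(zI - A) = z^3 - 3z^2 - 16z + 48.
Rational-root test: any integer root divides 48. Testing small divisors, z = 3 works: p(3) = 27 + (-27) + (-48) + 48 = 0, so (z - 3) is a factor.
Dividing, p(z) = (z - 3)(z^2 - 16).
Factor z^2 - 16: two numbers with sum 0 and product -16 are 4 and -4, so z^2 - 16 = (z - 4)(z + 4).
Hence p(z) = (z - 4) (z - 3) (z + 4), with roots -4, 3, 4.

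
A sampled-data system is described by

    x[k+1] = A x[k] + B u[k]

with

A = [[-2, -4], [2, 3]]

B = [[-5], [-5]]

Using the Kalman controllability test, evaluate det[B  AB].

AB = [[30], [-25]]
Controllability matrix C = [B  AB] = [[-5, 30], [-5, -25]]
det(C) = (-5)·(-25) - 30·(-5) = 125 - (-150) = 275
Since det(C) ≠ 0, rank(C) = 2 and the system is completely controllable.

275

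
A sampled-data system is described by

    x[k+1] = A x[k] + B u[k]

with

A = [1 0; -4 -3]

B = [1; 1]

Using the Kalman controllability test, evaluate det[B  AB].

AB = [[1], [-7]]
Controllability matrix C = [B  AB] = [[1, 1], [1, -7]]
det(C) = 1·(-7) - 1·1 = -7 - 1 = -8
Since det(C) ≠ 0, rank(C) = 2 and the system is completely controllable.

-8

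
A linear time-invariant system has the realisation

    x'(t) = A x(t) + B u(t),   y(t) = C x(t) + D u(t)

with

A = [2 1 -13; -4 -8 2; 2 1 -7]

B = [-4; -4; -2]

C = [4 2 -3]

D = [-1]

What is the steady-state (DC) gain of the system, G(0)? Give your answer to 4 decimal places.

G(0) = C(-A)^{-1}B + D = -C A^{-1} B + D.
det A = -72, so A^{-1} = (1/-72)·adj(A) = [[-3/4, 1/12, 17/12], [1/3, -1/6, -2/3], [-1/6, 0, 1/6]]
A^{-1} B = [-1/6, 2/3, 1/3]^T
C A^{-1} B = -1/3
G(0) = D - C A^{-1} B = -1 - (-1/3) = -2/3 ≈ -0.6667

-0.6667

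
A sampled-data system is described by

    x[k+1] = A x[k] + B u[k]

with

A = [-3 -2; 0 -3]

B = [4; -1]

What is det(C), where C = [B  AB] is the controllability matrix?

AB = [[-10], [3]]
Controllability matrix C = [B  AB] = [[4, -10], [-1, 3]]
det(C) = 4·3 - (-10)·(-1) = 12 - 10 = 2
Since det(C) ≠ 0, rank(C) = 2 and the system is completely controllable.

2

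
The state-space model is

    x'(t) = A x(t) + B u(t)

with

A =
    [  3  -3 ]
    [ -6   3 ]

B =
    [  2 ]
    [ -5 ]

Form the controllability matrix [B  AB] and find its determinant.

51

AB = [[21], [-27]]
Controllability matrix C = [B  AB] = [[2, 21], [-5, -27]]
det(C) = 2·(-27) - 21·(-5) = -54 - (-105) = 51
Since det(C) ≠ 0, rank(C) = 2 and the system is completely controllable.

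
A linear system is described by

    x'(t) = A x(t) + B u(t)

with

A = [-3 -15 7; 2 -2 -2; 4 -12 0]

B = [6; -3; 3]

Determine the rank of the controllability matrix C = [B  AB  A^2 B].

AB = [[48], [12], [60]]
A^2B = [[96], [-48], [48]]
Controllability matrix C = [B  AB  A^2B] = [[6, 48, 96], [-3, 12, -48], [3, 60, 48]]
The rows r1, r2, r3 of C are linearly dependent: -r1 - r2 + r3 = 0 (check each entry), so rank(C) ≤ 2.
The 2×2 minor from rows 1, 2, columns 1, 2 is 6·12 - 48·(-3) = 72 - (-144) = 216 ≠ 0, so rank(C) = 2.
rank(C) = 2 < n = 3, so the pair (A, B) is not completely controllable.

2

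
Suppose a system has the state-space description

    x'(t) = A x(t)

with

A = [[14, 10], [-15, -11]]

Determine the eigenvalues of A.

det(sI - A) = s^2 - (tr A)s + det A, with tr A = 14 + (-11) = 3 and det A = 14·(-11) - 10·(-15) = -154 - (-150) = -4.
So p(s) = det(sI - A) = s^2 - 3s - 4.
Factor s^2 - 3s - 4: two numbers with sum 3 and product -4 are 4 and -1, so s^2 - 3s - 4 = (s - 4)(s + 1).
Hence p(s) = (s - 4) (s + 1), with roots -1, 4.
At least one eigenvalue has non-negative real part, so the system is not asymptotically stable.

-1, 4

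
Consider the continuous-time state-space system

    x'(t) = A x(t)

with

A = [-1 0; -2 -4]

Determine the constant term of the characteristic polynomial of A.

4

For a 2×2 matrix, det(sI - A) = s^2 - (tr A)s + det A.
tr A = -5, det A = 4.
So p(s) = s^2 + 5s + 4.
The constant term is 4.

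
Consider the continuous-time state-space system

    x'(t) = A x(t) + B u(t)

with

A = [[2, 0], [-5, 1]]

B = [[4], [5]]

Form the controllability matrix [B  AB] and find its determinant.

AB = [[8], [-15]]
Controllability matrix C = [B  AB] = [[4, 8], [5, -15]]
det(C) = 4·(-15) - 8·5 = -60 - 40 = -100
Since det(C) ≠ 0, rank(C) = 2 and the system is completely controllable.

-100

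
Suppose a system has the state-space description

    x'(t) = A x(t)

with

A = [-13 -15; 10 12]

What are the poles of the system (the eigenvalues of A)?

-3, 2

det(sI - A) = s^2 - (tr A)s + det A, with tr A = (-13) + 12 = -1 and det A = (-13)·12 - (-15)·10 = -156 - (-150) = -6.
So p(s) = det(sI - A) = s^2 + s - 6.
Factor s^2 + s - 6: two numbers with sum -1 and product -6 are 2 and -3, so s^2 + s - 6 = (s - 2)(s + 3).
Hence p(s) = (s - 2) (s + 3), with roots -3, 2.
At least one eigenvalue has non-negative real part, so the system is not asymptotically stable.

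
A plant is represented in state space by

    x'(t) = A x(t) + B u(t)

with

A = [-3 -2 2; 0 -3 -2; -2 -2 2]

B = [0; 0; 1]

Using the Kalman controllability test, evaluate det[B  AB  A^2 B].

8

AB = [[2], [-2], [2]]
A^2B = [[2], [2], [4]]
Controllability matrix C = [B  AB  A^2B] = [[0, 2, 2], [0, -2, 2], [1, 2, 4]]
Expanding along the first row, det(C) = 0·((-2)·4 - 2·2) - 2·(0·4 - 2·1) + 2·(0·2 - (-2)·1) = 0·(-12) - 2·(-2) + 2·2 = 8
Since det(C) ≠ 0, rank(C) = 3 and the system is completely controllable.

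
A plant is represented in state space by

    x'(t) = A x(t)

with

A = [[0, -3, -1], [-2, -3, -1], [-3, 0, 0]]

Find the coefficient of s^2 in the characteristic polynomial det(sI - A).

3

Expand det(sI - A) for the 3×3 matrix.
p(s) = s^3 + 3s^2 - 9s.
(Check: constant term = det(-A) = (-1)^3 det A = 0; coefficient of s^2 = -tr A = 3.)
The coefficient of s^2 is 3.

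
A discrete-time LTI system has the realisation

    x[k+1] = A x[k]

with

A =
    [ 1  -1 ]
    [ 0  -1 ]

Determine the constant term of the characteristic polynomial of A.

-1

For a 2×2 matrix, det(zI - A) = z^2 - (tr A)z + det A.
tr A = 0, det A = -1.
So p(z) = z^2 - 1.
The constant term is -1.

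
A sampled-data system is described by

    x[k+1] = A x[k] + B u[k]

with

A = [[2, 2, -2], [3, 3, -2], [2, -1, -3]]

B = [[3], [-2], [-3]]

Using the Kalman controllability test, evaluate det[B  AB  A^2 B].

AB = [[8], [9], [17]]
A^2B = [[0], [17], [-44]]
Controllability matrix C = [B  AB  A^2B] = [[3, 8, 0], [-2, 9, 17], [-3, 17, -44]]
Expanding along the first row, det(C) = 3·(9·(-44) - 17·17) - 8·((-2)·(-44) - 17·(-3)) + 0·((-2)·17 - 9·(-3)) = 3·(-685) - 8·139 + 0·(-7) = -3167
Since det(C) ≠ 0, rank(C) = 3 and the system is completely controllable.

-3167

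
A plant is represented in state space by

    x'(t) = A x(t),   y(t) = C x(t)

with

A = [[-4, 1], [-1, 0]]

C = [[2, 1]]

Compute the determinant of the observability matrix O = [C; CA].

CA = [[-9, 2]]
Observability matrix O = [C; CA] = [[2, 1], [-9, 2]]
det(O) = 2·2 - 1·(-9) = 4 - (-9) = 13
Since det(O) ≠ 0, rank(O) = 2 and the system is completely observable.

13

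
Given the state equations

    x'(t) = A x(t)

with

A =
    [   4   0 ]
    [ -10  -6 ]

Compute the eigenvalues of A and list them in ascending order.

det(sI - A) = s^2 - (tr A)s + det A, with tr A = 4 + (-6) = -2 and det A = 4·(-6) - 0·(-10) = -24 - 0 = -24.
So p(s) = det(sI - A) = s^2 + 2s - 24.
Factor s^2 + 2s - 24: two numbers with sum -2 and product -24 are 4 and -6, so s^2 + 2s - 24 = (s - 4)(s + 6).
Hence p(s) = (s - 4) (s + 6), with roots -6, 4.
At least one eigenvalue has non-negative real part, so the system is not asymptotically stable.

-6, 4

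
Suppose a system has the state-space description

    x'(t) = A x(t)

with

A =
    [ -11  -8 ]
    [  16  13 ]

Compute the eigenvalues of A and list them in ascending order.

-3, 5

det(sI - A) = s^2 - (tr A)s + det A, with tr A = (-11) + 13 = 2 and det A = (-11)·13 - (-8)·16 = -143 - (-128) = -15.
So p(s) = det(sI - A) = s^2 - 2s - 15.
Factor s^2 - 2s - 15: two numbers with sum 2 and product -15 are 5 and -3, so s^2 - 2s - 15 = (s - 5)(s + 3).
Hence p(s) = (s - 5) (s + 3), with roots -3, 5.
At least one eigenvalue has non-negative real part, so the system is not asymptotically stable.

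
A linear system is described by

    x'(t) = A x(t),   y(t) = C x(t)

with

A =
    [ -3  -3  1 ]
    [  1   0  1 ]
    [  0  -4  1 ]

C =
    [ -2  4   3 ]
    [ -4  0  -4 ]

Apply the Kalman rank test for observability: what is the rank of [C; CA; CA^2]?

CA = [[10, -6, 5], [12, 28, -8]]
CA^2 = [[-36, -50, 9], [-8, -4, 32]]
Observability matrix O = [C; CA; CA^2] = [[-2, 4, 3], [-4, 0, -4], [10, -6, 5], [12, 28, -8], [-36, -50, 9], [-8, -4, 32]]
Take the 3×3 submatrix of O formed by rows 1, 2, 3: [[-2, 4, 3], [-4, 0, -4], [10, -6, 5]]. Its determinant is (-2)·(0·5 - (-4)·(-6)) - 4·((-4)·5 - (-4)·10) + 3·((-4)·(-6) - 0·10) = (-2)·(-24) - 4·20 + 3·24 = 40 ≠ 0.
So rank(O) ≥ 3; since O has 3 columns, rank(O) = 3.
rank(O) = 3 = n, so the pair (A, C) is completely observable.

3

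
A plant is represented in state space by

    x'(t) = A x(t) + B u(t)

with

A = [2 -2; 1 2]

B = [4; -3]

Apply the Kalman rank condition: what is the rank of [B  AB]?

AB = [[14], [-2]]
Controllability matrix C = [B  AB] = [[4, 14], [-3, -2]]
det(C) = 4·(-2) - 14·(-3) = -8 - (-42) = 34 ≠ 0, so rank(C) = 2.
rank(C) = 2 = n, so the pair (A, B) is completely controllable.

2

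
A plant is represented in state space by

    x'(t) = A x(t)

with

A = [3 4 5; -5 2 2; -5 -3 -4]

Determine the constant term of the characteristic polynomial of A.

1

Expand det(sI - A) for the 3×3 matrix.
p(s) = s^3 - s^2 + 37s + 1.
(Check: constant term = det(-A) = (-1)^3 det A = 1; coefficient of s^2 = -tr A = -1.)
The constant term is 1.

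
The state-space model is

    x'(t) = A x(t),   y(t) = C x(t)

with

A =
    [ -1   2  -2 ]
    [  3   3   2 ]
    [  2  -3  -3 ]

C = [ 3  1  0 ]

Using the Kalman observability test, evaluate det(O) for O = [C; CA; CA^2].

1202

CA = [[0, 9, -4]]
CA^2 = [[19, 39, 30]]
Observability matrix O = [C; CA; CA^2] = [[3, 1, 0], [0, 9, -4], [19, 39, 30]]
Expanding along the first row, det(O) = 3·(9·30 - (-4)·39) - 1·(0·30 - (-4)·19) + 0·(0·39 - 9·19) = 3·426 - 1·76 + 0·(-171) = 1202
Since det(O) ≠ 0, rank(O) = 3 and the system is completely observable.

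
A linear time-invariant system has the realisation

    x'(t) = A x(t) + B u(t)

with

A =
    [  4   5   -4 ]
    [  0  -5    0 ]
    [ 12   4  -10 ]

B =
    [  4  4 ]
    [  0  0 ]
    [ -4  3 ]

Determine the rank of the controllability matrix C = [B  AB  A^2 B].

AB = [[32, 4], [0, 0], [88, 18]]
A^2B = [[-224, -56], [0, 0], [-496, -132]]
Controllability matrix C = [B  AB  A^2B] = [[4, 4, 32, 4, -224, -56], [0, 0, 0, 0, 0, 0], [-4, 3, 88, 18, -496, -132]]
Row 2 of C is identically zero, so rank(C) ≤ 2.
The 2×2 minor from rows 1, 3, columns 1, 2 is 4·3 - 4·(-4) = 12 - (-16) = 28 ≠ 0, so rank(C) = 2.
rank(C) = 2 < n = 3, so the pair (A, B) is not completely controllable.

2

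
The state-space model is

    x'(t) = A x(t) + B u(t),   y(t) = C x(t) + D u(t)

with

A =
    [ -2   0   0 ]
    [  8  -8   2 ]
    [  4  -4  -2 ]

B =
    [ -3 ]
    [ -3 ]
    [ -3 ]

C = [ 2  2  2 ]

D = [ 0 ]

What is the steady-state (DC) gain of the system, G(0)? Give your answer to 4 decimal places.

-8.0000

G(0) = C(-A)^{-1}B + D = -C A^{-1} B + D.
det A = -48, so A^{-1} = (1/-48)·adj(A) = [[-1/2, 0, 0], [-1/2, -1/12, -1/12], [0, 1/6, -1/3]]
A^{-1} B = [3/2, 2, 1/2]^T
C A^{-1} B = 8
G(0) = D - C A^{-1} B = 0 - (8) = -8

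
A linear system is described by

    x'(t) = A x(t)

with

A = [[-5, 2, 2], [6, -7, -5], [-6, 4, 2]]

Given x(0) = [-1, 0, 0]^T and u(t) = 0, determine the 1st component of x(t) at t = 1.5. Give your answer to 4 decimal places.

-0.0006

det(sI - A) = s^3 - (tr A)s^2 + (M11 + M22 + M33)s - det A, where Mii is the 2×2 principal minor of A obtained by deleting row i and column i.
tr A = (-5) + (-7) + 2 = -10; M11 = (-7)·2 - (-5)·4 = -14 - (-20) = 6; M22 = (-5)·2 - 2·(-6) = -10 - (-12) = 2; M33 = (-5)·(-7) - 2·6 = 35 - 12 = 23; sum of minors = 31.
det A = (-5)·((-7)·2 - (-5)·4) - 2·(6·2 - (-5)·(-6)) + 2·(6·4 - (-7)·(-6)) = (-5)·6 - 2·(-18) + 2·(-18) = -30.
So p(s) = det(sI - A) = s^3 + 10s^2 + 31s + 30.
Rational-root test: any integer root divides 30. Testing small divisors, s = -2 works: p(-2) = -8 + 40 + (-62) + 30 = 0, so (s + 2) is a factor.
Dividing, p(s) = (s + 2)(s^2 + 8s + 15).
Factor s^2 + 8s + 15: two numbers with sum -8 and product 15 are -3 and -5, so s^2 + 8s + 15 = (s + 3)(s + 5).
Hence p(s) = (s + 2) (s + 3) (s + 5), with roots -5, -3, -2.
The eigenvalues -5, -3, -2 are distinct and real, so A is diagonalisable and x(t) = e^{At} x(0) = V diag(e^{λ_i t}) V^{-1} x(0), where the columns of V are the eigenvectors.
λ = -5: A - (-5)I = [[0, 2, 2], [6, -2, -5], [-6, 4, 7]]. v must be orthogonal to every row; (row 1) × (row 2) = [-6, 12, -12], so take v_1 = [1, -2, 2]^T.
λ = -3: A - (-3)I = [[-2, 2, 2], [6, -4, -5], [-6, 4, 5]]. v must be orthogonal to every row; (row 1) × (row 2) = [-2, 2, -4], so take v_2 = [1, -1, 2]^T.
λ = -2: A - (-2)I = [[-3, 2, 2], [6, -5, -5], [-6, 4, 4]]. v must be orthogonal to every row; (row 1) × (row 2) = [0, -3, 3], so take v_3 = [0, -1, 1]^T.
V = [v_1 v_2 v_3] = [[1, 1, 0], [-2, -1, -1], [2, 2, 1]] has det V = 1, so V^{-1} = adj(V)/det V = [[1, -1, -1], [0, 1, 1], [-2, 0, 1]].
Modal coordinates z(0) = V^{-1} x(0): 1·(-1) + (-1)·0 + (-1)·0 = -1; 0·(-1) + 1·0 + 1·0 = 0; (-2)·(-1) + 0·0 + 1·0 = 2; so z(0) = [-1, 0, 2]^T.
x_1(t) = Σ_i (v_i)_1 · z_i(0) · e^{λ_i t} (row 1 of V times the modal terms).
x_1(1.5) = 1·(-1)·e^{-5·1.5} + 1·0·e^{-3·1.5} + 0·2·e^{-2·1.5} = (-1)·0.000553 + 0·0.011109 + 0·0.049787 = -0.0006.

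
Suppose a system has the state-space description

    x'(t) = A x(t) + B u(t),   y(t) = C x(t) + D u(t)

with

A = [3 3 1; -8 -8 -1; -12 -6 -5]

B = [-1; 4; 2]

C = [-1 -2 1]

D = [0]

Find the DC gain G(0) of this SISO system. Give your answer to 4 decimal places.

G(0) = C(-A)^{-1}B + D = -C A^{-1} B + D.
det A = -30, so A^{-1} = (1/-30)·adj(A) = [[-17/15, -3/10, -1/6], [14/15, 1/10, 1/6], [8/5, 3/5, 0]]
A^{-1} B = [-2/5, -1/5, 4/5]^T
C A^{-1} B = 8/5
G(0) = D - C A^{-1} B = 0 - (8/5) = -8/5 ≈ -1.6000

-1.6000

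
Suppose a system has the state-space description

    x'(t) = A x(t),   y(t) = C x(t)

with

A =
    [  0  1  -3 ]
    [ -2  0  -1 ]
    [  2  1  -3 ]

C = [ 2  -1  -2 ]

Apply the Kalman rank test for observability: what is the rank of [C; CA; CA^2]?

3

CA = [[-2, 0, 1]]
CA^2 = [[2, -1, 3]]
Observability matrix O = [C; CA; CA^2] = [[2, -1, -2], [-2, 0, 1], [2, -1, 3]]
det(O) = 2·(0·3 - 1·(-1)) - (-1)·((-2)·3 - 1·2) + (-2)·((-2)·(-1) - 0·2) = 2·1 - (-1)·(-8) + (-2)·2 = -10 ≠ 0, so rank(O) = 3.
rank(O) = 3 = n, so the pair (A, C) is completely observable.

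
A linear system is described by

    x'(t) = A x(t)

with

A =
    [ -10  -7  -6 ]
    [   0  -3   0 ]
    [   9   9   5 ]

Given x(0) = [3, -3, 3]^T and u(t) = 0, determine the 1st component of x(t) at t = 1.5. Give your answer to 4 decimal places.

det(sI - A) = s^3 - (tr A)s^2 + (M11 + M22 + M33)s - det A, where Mii is the 2×2 principal minor of A obtained by deleting row i and column i.
tr A = (-10) + (-3) + 5 = -8; M11 = (-3)·5 - 0·9 = -15 - 0 = -15; M22 = (-10)·5 - (-6)·9 = -50 - (-54) = 4; M33 = (-10)·(-3) - (-7)·0 = 30 - 0 = 30; sum of minors = 19.
det A = (-10)·((-3)·5 - 0·9) - (-7)·(0·5 - 0·9) + (-6)·(0·9 - (-3)·9) = (-10)·(-15) - (-7)·0 + (-6)·27 = -12.
So p(s) = det(sI - A) = s^3 + 8s^2 + 19s + 12.
Rational-root test: any integer root divides 12. Testing small divisors, s = -1 works: p(-1) = -1 + 8 + (-19) + 12 = 0, so (s + 1) is a factor.
Dividing, p(s) = (s + 1)(s^2 + 7s + 12).
Factor s^2 + 7s + 12: two numbers with sum -7 and product 12 are -3 and -4, so s^2 + 7s + 12 = (s + 3)(s + 4).
Hence p(s) = (s + 1) (s + 3) (s + 4), with roots -4, -3, -1.
The eigenvalues -4, -3, -1 are distinct and real, so A is diagonalisable and x(t) = e^{At} x(0) = V diag(e^{λ_i t}) V^{-1} x(0), where the columns of V are the eigenvectors.
λ = -4: A - (-4)I = [[-6, -7, -6], [0, 1, 0], [9, 9, 9]]. v must be orthogonal to every row; (row 1) × (row 2) = [6, 0, -6], so take v_1 = [1, 0, -1]^T.
λ = -3: A - (-3)I = [[-7, -7, -6], [0, 0, 0], [9, 9, 8]]. v must be orthogonal to every row; (row 1) × (row 3) = [-2, 2, 0], so take v_2 = [-1, 1, 0]^T.
λ = -1: A - (-1)I = [[-9, -7, -6], [0, -2, 0], [9, 9, 6]]. v must be orthogonal to every row; (row 1) × (row 2) = [-12, 0, 18], so take v_3 = [-2, 0, 3]^T.
V = [v_1 v_2 v_3] = [[1, -1, -2], [0, 1, 0], [-1, 0, 3]] has det V = 1, so V^{-1} = adj(V)/det V = [[3, 3, 2], [0, 1, 0], [1, 1, 1]].
Modal coordinates z(0) = V^{-1} x(0): 3·3 + 3·(-3) + 2·3 = 6; 0·3 + 1·(-3) + 0·3 = -3; 1·3 + 1·(-3) + 1·3 = 3; so z(0) = [6, -3, 3]^T.
x_1(t) = Σ_i (v_i)_1 · z_i(0) · e^{λ_i t} (row 1 of V times the modal terms).
x_1(1.5) = 1·6·e^{-4·1.5} + (-1)·(-3)·e^{-3·1.5} + (-2)·3·e^{-1·1.5} = 6·0.002479 + 3·0.011109 + (-6)·0.223130 = -1.2906.

-1.2906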